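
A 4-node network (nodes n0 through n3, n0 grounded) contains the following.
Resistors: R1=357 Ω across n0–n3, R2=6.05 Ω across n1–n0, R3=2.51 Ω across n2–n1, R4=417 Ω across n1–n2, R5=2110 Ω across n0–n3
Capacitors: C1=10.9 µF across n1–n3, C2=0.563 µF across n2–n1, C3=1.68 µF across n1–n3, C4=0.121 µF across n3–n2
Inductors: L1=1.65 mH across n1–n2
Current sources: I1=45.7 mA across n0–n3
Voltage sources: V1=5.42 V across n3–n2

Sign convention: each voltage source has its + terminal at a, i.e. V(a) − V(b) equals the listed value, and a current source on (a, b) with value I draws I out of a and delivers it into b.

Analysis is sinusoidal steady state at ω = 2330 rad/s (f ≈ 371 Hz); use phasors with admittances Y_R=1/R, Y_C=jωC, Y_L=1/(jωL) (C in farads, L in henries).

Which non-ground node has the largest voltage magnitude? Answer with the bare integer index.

3

Apply KCL at each of the 3 non-ground nodes and solve the resulting linear system.
Node n1: branches {C1, R2, C2, C3, R3, L1, R4} → V_1 = 0.1615+0.005210j
Node n2: branches {C2, R3, L1, R4, C4, V1} → V_2 = 0.3817-0.2630j
Node n3: branches {R1, C1, C3, I1, R5, C4, V1} → V_3 = 5.802-0.2630j
Source currents: i(V1)=0.01884-0.1660j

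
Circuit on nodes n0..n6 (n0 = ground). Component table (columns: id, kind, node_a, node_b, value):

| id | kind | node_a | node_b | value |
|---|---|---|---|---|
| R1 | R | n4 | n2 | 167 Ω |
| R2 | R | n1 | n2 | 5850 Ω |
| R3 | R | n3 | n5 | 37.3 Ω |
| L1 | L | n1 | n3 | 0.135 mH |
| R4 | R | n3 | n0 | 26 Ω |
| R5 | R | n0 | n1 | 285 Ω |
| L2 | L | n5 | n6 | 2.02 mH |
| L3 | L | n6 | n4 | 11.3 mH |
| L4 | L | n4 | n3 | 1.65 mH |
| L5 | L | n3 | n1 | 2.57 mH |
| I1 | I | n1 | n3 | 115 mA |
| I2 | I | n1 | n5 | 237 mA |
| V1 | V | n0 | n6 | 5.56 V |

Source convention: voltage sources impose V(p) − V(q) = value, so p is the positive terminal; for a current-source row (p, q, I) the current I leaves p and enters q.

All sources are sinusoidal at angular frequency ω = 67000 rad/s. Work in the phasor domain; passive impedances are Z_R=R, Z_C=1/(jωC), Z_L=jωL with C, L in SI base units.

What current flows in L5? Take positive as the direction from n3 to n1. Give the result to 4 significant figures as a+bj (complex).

Element admittances at ω=67000 rad/s:
  Y(R1) = 0.005988+0.000j S between n4,n2
  Y(R2) = 0.0001709+0.000j S between n1,n2
  Y(R3) = 0.02681+0.000j S between n3,n5
  Y(L1) = 0.000-0.1106j S between n1,n3
  Y(R4) = 0.03846+0.000j S between n3,n0
  Y(R5) = 0.003509+0.000j S between n0,n1
  Y(L2) = 0.000-0.007389j S between n5,n6
  Y(L3) = 0.000-0.001321j S between n6,n4
  Y(L4) = 0.000-0.009046j S between n4,n3
  Y(L5) = 0.000-0.005808j S between n3,n1
  I1: injects 0.115 A into n3 (from n1)
  I2: injects 0.237 A into n5 (from n1)
  V1: constraint V(n0)−V(n6) = 5.56
Assemble and solve the 7×7 MNA system:
  V(n1)=-1.088-0.5467j  V(n2)=-1.582+2.068j  V(n3)=-1.067+2.446j  V(n4)=-1.597+2.143j  V(n5)=6.205+5.689j  V(n6)=-5.560+0.000j
  i(V1)=-0.04486+0.09216j

0.01738-0.0001180j A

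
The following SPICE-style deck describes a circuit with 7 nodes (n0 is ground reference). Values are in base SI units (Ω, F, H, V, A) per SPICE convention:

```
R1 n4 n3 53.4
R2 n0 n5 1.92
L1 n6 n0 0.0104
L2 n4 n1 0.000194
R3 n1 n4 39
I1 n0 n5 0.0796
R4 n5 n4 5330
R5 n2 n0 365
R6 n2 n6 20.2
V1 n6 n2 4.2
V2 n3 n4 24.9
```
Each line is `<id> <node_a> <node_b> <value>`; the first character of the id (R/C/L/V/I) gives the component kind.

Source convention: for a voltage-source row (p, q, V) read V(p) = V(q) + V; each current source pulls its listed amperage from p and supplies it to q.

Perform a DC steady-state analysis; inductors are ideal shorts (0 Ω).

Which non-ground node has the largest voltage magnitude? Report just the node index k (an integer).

Element admittances at DC:
  Y(R1) = 0.01873 S between n4,n3
  Y(R2) = 0.5208 S between n0,n5
  L1: short n6↔n0 (DC inductor)
  L2: short n4↔n1 (DC inductor)
  Y(R3) = 0.02564 S between n1,n4
  I1: injects 0.0796 A into n5 (from n0)
  Y(R4) = 0.0001876 S between n5,n4
  Y(R5) = 0.002740 S between n2,n0
  Y(R6) = 0.04950 S between n2,n6
  V1: constraint V(n6)−V(n2) = 4.2
  V2: constraint V(n3)−V(n4) = 24.9
Assemble and solve the 10×10 MNA system:
  V(n1)=0.1528  V(n2)=-4.200  V(n3)=25.05  V(n4)=0.1528  V(n5)=0.1528  V(n6)=0.000
  i(L1)=0.01151  i(L2)=0.000  i(V1)=-0.2194  i(V2)=-0.4663

3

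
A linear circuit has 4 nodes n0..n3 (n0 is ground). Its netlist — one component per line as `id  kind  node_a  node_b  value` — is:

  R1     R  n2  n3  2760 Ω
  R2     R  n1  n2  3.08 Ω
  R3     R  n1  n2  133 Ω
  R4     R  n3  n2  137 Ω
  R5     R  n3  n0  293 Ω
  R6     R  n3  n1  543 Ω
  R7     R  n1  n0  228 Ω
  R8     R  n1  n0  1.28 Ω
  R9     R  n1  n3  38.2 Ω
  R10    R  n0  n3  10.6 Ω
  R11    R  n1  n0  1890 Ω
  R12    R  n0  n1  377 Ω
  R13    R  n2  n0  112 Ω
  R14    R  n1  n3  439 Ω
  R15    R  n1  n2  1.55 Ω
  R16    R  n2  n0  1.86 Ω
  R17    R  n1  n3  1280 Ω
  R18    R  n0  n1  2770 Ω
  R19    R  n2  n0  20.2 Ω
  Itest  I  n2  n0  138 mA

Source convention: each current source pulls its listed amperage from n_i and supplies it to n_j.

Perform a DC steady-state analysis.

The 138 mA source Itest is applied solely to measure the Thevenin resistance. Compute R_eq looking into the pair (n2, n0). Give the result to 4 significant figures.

R_eq = 0.9567 Ω

Element admittances at DC:
  Y(R1) = 0.0003623 S between n2,n3
  Y(R2) = 0.3247 S between n1,n2
  Y(R3) = 0.007519 S between n1,n2
  Y(R4) = 0.007299 S between n3,n2
  Y(R5) = 0.003413 S between n3,n0
  Y(R6) = 0.001842 S between n3,n1
  Y(R7) = 0.004386 S between n1,n0
  Y(R8) = 0.7812 S between n1,n0
  Y(R9) = 0.02618 S between n1,n3
  Y(R10) = 0.09434 S between n0,n3
  Y(R11) = 0.0005291 S between n1,n0
  Y(R12) = 0.002653 S between n0,n1
  Y(R13) = 0.008929 S between n2,n0
  Y(R14) = 0.002278 S between n1,n3
  Y(R15) = 0.6452 S between n1,n2
  Y(R16) = 0.5376 S between n2,n0
  Y(R17) = 0.0007813 S between n1,n3
  Y(R18) = 0.0003610 S between n0,n1
  Y(R19) = 0.04950 S between n2,n0
  Itest: injects 0.138 A into n0 (from n2)
Assemble and solve the 3×3 MNA system:
  V(n1)=-0.07219  V(n2)=-0.1320  V(n3)=-0.02385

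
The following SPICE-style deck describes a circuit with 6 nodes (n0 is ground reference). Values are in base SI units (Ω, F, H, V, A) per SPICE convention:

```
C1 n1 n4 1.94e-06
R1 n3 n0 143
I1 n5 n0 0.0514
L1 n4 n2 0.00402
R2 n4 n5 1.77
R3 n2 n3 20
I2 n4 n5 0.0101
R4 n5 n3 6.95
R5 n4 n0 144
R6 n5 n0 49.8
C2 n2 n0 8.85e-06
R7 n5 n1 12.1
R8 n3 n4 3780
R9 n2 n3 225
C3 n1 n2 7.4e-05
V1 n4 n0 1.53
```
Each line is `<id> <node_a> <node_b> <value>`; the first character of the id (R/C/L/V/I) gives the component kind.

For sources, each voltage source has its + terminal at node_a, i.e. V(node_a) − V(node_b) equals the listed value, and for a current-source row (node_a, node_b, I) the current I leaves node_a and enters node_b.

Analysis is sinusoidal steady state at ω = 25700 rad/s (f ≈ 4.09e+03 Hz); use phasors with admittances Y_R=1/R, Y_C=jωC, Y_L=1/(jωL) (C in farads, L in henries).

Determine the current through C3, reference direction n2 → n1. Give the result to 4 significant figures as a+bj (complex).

MNA unknowns: 5 node voltages V₁..V_5 plus 1 source current (V1)
C1: Y=0.000+0.04986j on G[1,4]
R1: Y=0.006993+0.000j on G[3,0]
I1: z[5]−=0.0514, z[0]+=0.0514
L1: Y=0.000-0.009679j on G[4,2]
R2: Y=0.5650+0.000j on G[4,5]
R3: Y=0.05000+0.000j on G[2,3]
I2: z[4]−=0.0101, z[5]+=0.0101
R4: Y=0.1439+0.000j on G[5,3]
R5: Y=0.006944+0.000j on G[4,0]
R6: Y=0.02008+0.000j on G[5,0]
C2: Y=0.000+0.2274j on G[2,0]
R7: Y=0.08264+0.000j on G[5,1]
R8: Y=0.0002646+0.000j on G[3,4]
R9: Y=0.004444+0.000j on G[2,3]
C3: Y=0.000+1.902j on G[1,2]
V1: row V4−V0=1.53, i_V1 at 4,0
solve → V1=0.4115-0.3918j, V2=0.3680-0.3667j, V3=0.9574-0.1427j, V4=1.530+0.000j, V5=1.226-0.06520j
aux → i_V1=-0.1767-0.08139j

-0.04776-0.08276j A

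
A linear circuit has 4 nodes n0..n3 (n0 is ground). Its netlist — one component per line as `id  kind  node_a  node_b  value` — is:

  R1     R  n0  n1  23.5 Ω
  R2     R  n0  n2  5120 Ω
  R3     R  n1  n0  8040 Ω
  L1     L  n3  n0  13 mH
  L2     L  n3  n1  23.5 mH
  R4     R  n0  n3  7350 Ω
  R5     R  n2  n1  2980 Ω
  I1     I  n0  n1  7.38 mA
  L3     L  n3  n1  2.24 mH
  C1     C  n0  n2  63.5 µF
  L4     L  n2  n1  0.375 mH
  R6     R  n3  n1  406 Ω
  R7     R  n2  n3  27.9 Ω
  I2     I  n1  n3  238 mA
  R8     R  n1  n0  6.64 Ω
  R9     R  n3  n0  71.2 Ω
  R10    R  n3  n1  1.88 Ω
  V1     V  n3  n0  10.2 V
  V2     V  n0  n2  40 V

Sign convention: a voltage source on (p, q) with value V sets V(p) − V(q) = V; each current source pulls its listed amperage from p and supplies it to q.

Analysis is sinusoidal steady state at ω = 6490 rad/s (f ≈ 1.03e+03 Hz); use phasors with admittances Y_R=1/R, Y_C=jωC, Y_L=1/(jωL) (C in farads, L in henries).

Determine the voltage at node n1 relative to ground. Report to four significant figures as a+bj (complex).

-4.994+18.19j V

Apply KCL at each of the 3 non-ground nodes and solve the resulting linear system.
Node n1: branches {R1, R3, L2, R5, I1, L3, L4, R6, I2, R8, R10} → V_1 = -4.994+18.19j
Node n2: branches {R2, R5, C1, L4, R7, V2} → V_2 = -40.00+0.000j
Node n3: branches {L1, L2, R4, L3, R6, R7, I2, R9, R10, V1} → V_3 = 10.20+0.000j
Source currents: i(V1)=-8.455+10.98j, i(V2)=-9.291-2.107j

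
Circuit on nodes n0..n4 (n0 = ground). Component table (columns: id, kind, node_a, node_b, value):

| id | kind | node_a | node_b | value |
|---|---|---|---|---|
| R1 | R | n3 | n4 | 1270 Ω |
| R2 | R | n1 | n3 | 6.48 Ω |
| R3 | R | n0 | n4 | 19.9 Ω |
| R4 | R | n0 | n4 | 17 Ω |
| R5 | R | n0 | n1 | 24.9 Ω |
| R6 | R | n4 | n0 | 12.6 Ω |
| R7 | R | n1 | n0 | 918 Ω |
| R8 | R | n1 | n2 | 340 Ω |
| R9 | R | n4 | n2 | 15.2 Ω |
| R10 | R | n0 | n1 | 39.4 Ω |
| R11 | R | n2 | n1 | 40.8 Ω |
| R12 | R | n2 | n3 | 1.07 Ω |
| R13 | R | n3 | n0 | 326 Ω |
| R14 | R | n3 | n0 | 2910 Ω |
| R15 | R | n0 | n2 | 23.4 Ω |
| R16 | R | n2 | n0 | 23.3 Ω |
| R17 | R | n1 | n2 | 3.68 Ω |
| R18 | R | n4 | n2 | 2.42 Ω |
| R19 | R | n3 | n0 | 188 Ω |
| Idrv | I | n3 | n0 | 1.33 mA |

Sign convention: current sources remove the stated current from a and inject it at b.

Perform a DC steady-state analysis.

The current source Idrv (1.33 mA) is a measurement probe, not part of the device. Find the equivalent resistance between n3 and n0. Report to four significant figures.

R_eq = 4.247 Ω

Element admittances at DC:
  Y(R1) = 0.0007874 S between n3,n4
  Y(R2) = 0.1543 S between n1,n3
  Y(R3) = 0.05025 S between n0,n4
  Y(R4) = 0.05882 S between n0,n4
  Y(R5) = 0.04016 S between n0,n1
  Y(R6) = 0.07937 S between n4,n0
  Y(R7) = 0.001089 S between n1,n0
  Y(R8) = 0.002941 S between n1,n2
  Y(R9) = 0.06579 S between n4,n2
  Y(R10) = 0.02538 S between n0,n1
  Y(R11) = 0.02451 S between n2,n1
  Y(R12) = 0.9346 S between n2,n3
  Y(R13) = 0.003067 S between n3,n0
  Y(R14) = 0.0003436 S between n3,n0
  Y(R15) = 0.04274 S between n0,n2
  Y(R16) = 0.04292 S between n2,n0
  Y(R17) = 0.2717 S between n1,n2
  Y(R18) = 0.4132 S between n4,n2
  Y(R19) = 0.005319 S between n3,n0
  Idrv: injects 0.00133 A into n0 (from n3)
Assemble and solve the 4×4 MNA system:
  V(n1)=-0.004269  V(n2)=-0.004508  V(n3)=-0.005648  V(n4)=-0.003238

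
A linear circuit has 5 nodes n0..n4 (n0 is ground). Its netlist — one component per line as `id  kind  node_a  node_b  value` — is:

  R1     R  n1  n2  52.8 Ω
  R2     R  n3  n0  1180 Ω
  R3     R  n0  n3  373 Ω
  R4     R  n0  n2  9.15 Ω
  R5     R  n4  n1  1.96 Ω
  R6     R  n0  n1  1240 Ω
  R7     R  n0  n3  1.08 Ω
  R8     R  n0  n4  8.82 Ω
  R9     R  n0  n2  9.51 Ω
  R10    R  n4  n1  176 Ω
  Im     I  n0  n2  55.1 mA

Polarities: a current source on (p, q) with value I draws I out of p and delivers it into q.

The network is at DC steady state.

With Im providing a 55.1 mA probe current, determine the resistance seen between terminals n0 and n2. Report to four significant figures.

Apply KCL at each of the 4 non-ground nodes and solve the resulting linear system.
Node n1: branches {R1, R5, R6, R10} → V_1 = 0.04023
Node n2: branches {R1, R4, R9, Im} → V_2 = 0.2394
Node n3: branches {R2, R3, R7} → V_3 = 0.000
Node n4: branches {R5, R8, R10} → V_4 = 0.03298

R_eq = 4.344 Ω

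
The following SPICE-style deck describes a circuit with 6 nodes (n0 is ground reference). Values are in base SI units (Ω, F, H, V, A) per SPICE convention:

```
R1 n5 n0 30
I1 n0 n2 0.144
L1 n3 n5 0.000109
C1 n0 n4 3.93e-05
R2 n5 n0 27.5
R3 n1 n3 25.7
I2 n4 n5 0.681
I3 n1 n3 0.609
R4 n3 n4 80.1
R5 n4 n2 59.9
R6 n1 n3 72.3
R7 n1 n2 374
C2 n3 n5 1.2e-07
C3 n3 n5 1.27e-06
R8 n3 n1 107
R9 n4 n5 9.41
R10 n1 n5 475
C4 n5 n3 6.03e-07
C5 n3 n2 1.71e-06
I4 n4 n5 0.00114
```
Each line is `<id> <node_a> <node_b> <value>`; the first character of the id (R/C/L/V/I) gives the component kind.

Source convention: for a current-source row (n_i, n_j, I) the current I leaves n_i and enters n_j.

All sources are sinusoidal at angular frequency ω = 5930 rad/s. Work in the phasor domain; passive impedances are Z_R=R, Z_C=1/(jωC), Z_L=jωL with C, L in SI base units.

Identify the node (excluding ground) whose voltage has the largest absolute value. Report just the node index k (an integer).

2

Element admittances at ω=5930 rad/s:
  Y(R1) = 0.03333+0.000j S between n5,n0
  I1: injects 0.144 A into n2 (from n0)
  Y(L1) = 0.000-1.547j S between n3,n5
  Y(C1) = 0.000+0.2330j S between n0,n4
  Y(R2) = 0.03636+0.000j S between n5,n0
  Y(R3) = 0.03891+0.000j S between n1,n3
  I2: injects 0.681 A into n5 (from n4)
  I3: injects 0.609 A into n3 (from n1)
  Y(R4) = 0.01248+0.000j S between n3,n4
  Y(R5) = 0.01669+0.000j S between n4,n2
  Y(R6) = 0.01383+0.000j S between n1,n3
  Y(R7) = 0.002674+0.000j S between n1,n2
  Y(C2) = 0.000+0.0007116j S between n3,n5
  Y(C3) = 0.000+0.007531j S between n3,n5
  Y(R8) = 0.009346+0.000j S between n3,n1
  Y(R9) = 0.1063+0.000j S between n4,n5
  Y(R10) = 0.002105+0.000j S between n1,n5
  Y(C4) = 0.000+0.003576j S between n5,n3
  Y(C5) = 0.000+0.01014j S between n3,n2
  I4: injects 0.00114 A into n5 (from n4)
Assemble and solve the 5×5 MNA system:
  V(n1)=-5.269+0.3879j  V(n2)=6.008-0.6931j  V(n3)=3.747+0.4332j  V(n4)=-0.1272+0.5069j  V(n5)=3.761+0.4252j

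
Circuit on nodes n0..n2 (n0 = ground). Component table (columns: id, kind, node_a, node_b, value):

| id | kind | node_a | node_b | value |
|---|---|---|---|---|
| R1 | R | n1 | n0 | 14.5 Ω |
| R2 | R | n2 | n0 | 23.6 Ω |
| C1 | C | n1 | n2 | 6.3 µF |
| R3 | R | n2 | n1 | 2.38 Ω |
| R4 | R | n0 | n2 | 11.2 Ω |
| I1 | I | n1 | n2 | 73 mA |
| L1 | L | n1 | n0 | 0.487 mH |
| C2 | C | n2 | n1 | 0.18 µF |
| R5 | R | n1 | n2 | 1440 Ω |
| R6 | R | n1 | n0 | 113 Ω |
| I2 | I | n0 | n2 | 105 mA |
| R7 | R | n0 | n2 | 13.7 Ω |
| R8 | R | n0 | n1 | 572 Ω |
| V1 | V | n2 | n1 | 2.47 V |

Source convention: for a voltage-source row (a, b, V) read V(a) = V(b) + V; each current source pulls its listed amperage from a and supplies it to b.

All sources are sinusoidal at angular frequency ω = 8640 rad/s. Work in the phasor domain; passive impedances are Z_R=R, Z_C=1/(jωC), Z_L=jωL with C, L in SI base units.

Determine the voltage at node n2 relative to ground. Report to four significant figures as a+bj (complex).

1.641-0.6934j V

Element admittances at ω=8640 rad/s:
  Y(R1) = 0.06897+0.000j S between n1,n0
  Y(R2) = 0.04237+0.000j S between n2,n0
  Y(C1) = 0.000+0.05443j S between n1,n2
  Y(R3) = 0.4202+0.000j S between n2,n1
  Y(R4) = 0.08929+0.000j S between n0,n2
  I1: injects 0.073 A into n2 (from n1)
  Y(L1) = 0.000-0.2377j S between n1,n0
  Y(C2) = 0.000+0.001555j S between n2,n1
  Y(R5) = 0.0006944+0.000j S between n1,n2
  Y(R6) = 0.008850+0.000j S between n1,n0
  I2: injects 0.105 A into n2 (from n0)
  Y(R7) = 0.07299+0.000j S between n0,n2
  Y(R8) = 0.001748+0.000j S between n0,n1
  V1: constraint V(n2)−V(n1) = 2.47
Assemble and solve the 3×3 MNA system:
  V(n1)=-0.8293-0.6934j  V(n2)=1.641-0.6934j
  i(V1)=-1.197+0.003623j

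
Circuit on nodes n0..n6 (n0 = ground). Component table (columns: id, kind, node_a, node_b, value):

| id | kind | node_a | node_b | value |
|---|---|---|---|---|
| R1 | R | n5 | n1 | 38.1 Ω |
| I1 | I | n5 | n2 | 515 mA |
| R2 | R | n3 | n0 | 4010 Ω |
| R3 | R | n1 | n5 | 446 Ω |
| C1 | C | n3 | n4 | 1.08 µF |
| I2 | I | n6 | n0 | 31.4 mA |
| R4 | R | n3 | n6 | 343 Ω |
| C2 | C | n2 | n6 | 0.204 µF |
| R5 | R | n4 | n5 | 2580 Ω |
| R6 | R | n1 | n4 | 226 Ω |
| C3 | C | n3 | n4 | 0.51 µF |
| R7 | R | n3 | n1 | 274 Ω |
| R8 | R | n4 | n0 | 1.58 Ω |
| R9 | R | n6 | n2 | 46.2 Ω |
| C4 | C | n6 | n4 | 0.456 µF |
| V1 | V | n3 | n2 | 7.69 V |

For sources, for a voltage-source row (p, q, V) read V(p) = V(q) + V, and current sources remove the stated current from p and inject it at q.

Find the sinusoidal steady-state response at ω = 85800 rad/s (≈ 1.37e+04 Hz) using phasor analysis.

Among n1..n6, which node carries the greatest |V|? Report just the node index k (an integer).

MNA unknowns: 6 node voltages V₁..V_6 plus 1 source current (V1)
R1: Y=0.02625+0.000j on G[5,1]
I1: z[5]−=0.515, z[2]+=0.515
R2: Y=0.0002494+0.000j on G[3,0]
R3: Y=0.002242+0.000j on G[1,5]
C1: Y=0.000+0.09266j on G[3,4]
I2: z[6]−=0.0314, z[0]+=0.0314
R4: Y=0.002915+0.000j on G[3,6]
C2: Y=0.000+0.01750j on G[2,6]
R5: Y=0.0003876+0.000j on G[4,5]
R6: Y=0.004425+0.000j on G[1,4]
C3: Y=0.000+0.04376j on G[3,4]
R7: Y=0.003650+0.000j on G[3,1]
R8: Y=0.6329+0.000j on G[4,0]
R9: Y=0.02165+0.000j on G[6,2]
C4: Y=0.000+0.03912j on G[6,4]
V1: row V3−V2=7.69, i_V1 at 3,2
solve → V1=-59.69-0.9400j, V2=-6.727-2.179j, V3=0.9628-2.179j, V4=-0.04999+0.0008586j, V5=-76.73-0.9273j, V6=-3.452+0.9061j
aux → i_V1=-0.5319-0.1241j

5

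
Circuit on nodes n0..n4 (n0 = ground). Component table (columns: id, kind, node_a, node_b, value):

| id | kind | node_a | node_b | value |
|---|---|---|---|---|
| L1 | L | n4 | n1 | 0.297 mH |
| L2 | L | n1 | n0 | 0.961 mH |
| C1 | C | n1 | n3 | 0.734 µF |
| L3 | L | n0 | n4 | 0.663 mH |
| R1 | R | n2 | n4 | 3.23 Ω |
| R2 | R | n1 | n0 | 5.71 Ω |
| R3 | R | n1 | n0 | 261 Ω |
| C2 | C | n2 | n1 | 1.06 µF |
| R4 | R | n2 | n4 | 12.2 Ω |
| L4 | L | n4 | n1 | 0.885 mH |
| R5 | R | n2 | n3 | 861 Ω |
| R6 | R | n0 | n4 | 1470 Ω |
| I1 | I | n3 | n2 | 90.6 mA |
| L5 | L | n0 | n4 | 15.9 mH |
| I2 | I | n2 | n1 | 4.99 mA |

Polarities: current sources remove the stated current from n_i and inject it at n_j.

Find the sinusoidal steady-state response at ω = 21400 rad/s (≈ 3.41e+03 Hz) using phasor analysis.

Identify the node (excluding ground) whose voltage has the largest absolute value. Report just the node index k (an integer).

MNA unknowns: 4 node voltages V₁..V_4
L1: Y=0.000-0.1573j on G[4,1]
L2: Y=0.000-0.04863j on G[1,0]
C1: Y=0.000+0.01571j on G[1,3]
L3: Y=0.000-0.07048j on G[0,4]
R1: Y=0.3096+0.000j on G[2,4]
R2: Y=0.1751+0.000j on G[1,0]
R3: Y=0.003831+0.000j on G[1,0]
C2: Y=0.000+0.02268j on G[2,1]
R4: Y=0.08197+0.000j on G[2,4]
L4: Y=0.000-0.05280j on G[4,1]
R5: Y=0.001161+0.000j on G[2,3]
R6: Y=0.0006803+0.000j on G[0,4]
I1: z[3]−=0.0906, z[2]+=0.0906
L5: Y=0.000-0.002939j on G[0,4]
I2: z[2]−=0.00499, z[1]+=0.00499
solve → V1=-0.09995-0.05878j, V2=0.1621+0.2840j, V3=-0.4975+5.660j, V4=-0.07445+0.2833j

3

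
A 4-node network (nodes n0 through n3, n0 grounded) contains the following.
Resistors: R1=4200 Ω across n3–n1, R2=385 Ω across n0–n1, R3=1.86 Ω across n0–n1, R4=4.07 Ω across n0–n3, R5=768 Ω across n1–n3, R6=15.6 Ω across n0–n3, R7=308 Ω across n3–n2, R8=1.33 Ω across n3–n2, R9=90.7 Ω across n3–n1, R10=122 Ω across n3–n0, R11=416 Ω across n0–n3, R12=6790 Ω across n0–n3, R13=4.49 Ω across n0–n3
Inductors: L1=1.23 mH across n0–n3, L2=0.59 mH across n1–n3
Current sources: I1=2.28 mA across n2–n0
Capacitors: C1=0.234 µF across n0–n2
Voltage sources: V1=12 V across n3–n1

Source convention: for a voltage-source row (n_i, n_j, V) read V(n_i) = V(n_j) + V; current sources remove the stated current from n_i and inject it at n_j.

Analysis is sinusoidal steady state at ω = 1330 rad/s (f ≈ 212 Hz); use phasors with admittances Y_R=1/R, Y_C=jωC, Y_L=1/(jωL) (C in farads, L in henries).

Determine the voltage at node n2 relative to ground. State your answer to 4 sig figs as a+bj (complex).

MNA unknowns: 3 node voltages V₁..V_3 plus 1 source current (V1)
R1: Y=0.0002381+0.000j on G[3,1]
R2: Y=0.002597+0.000j on G[0,1]
R3: Y=0.5376+0.000j on G[0,1]
L1: Y=0.000-0.6113j on G[0,3]
I1: z[2]−=0.00228, z[0]+=0.00228
R4: Y=0.2457+0.000j on G[0,3]
C1: Y=0.000+0.0003112j on G[0,2]
R5: Y=0.001302+0.000j on G[1,3]
R6: Y=0.06410+0.000j on G[0,3]
R7: Y=0.003247+0.000j on G[3,2]
R8: Y=0.7519+0.000j on G[3,2]
R9: Y=0.01103+0.000j on G[3,1]
R10: Y=0.008197+0.000j on G[3,0]
L2: Y=0.000-1.274j on G[1,3]
R11: Y=0.002404+0.000j on G[0,3]
R12: Y=0.0001473+0.000j on G[0,3]
R13: Y=0.2227+0.000j on G[0,3]
V1: row V3−V1=12, i_V1 at 3,1
solve → V1=-7.462+2.559j, V2=4.536+2.557j, V3=4.538+2.559j
aux → i_V1=-4.182+16.67j

4.536+2.557j V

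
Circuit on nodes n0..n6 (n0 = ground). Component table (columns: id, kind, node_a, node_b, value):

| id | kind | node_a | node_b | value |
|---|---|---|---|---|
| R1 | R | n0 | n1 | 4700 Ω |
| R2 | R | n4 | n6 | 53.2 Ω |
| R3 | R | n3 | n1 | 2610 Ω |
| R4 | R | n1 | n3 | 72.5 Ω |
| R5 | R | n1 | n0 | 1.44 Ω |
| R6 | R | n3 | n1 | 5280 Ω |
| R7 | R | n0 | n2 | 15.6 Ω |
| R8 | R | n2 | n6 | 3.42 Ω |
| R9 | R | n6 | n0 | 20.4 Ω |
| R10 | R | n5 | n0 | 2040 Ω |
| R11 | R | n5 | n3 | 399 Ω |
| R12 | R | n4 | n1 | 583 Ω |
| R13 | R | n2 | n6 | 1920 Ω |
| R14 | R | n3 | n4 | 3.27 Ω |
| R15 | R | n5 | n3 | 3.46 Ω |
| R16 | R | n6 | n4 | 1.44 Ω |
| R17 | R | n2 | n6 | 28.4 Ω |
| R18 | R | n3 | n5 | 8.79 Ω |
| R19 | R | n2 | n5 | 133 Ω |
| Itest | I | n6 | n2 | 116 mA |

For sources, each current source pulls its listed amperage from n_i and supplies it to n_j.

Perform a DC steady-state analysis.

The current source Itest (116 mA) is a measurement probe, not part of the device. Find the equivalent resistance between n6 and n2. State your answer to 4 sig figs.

R_eq = 2.726 Ω

Element admittances at DC:
  Y(R1) = 0.0002128 S between n0,n1
  Y(R2) = 0.01880 S between n4,n6
  Y(R3) = 0.0003831 S between n3,n1
  Y(R4) = 0.01379 S between n1,n3
  Y(R5) = 0.6944 S between n1,n0
  Y(R6) = 0.0001894 S between n3,n1
  Y(R7) = 0.06410 S between n0,n2
  Y(R8) = 0.2924 S between n2,n6
  Y(R9) = 0.04902 S between n6,n0
  Y(R10) = 0.0004902 S between n5,n0
  Y(R11) = 0.002506 S between n5,n3
  Y(R12) = 0.001715 S between n4,n1
  Y(R13) = 0.0005208 S between n2,n6
  Y(R14) = 0.3058 S between n3,n4
  Y(R15) = 0.2890 S between n5,n3
  Y(R16) = 0.6944 S between n6,n4
  Y(R17) = 0.03521 S between n2,n6
  Y(R18) = 0.1138 S between n3,n5
  Y(R19) = 0.007519 S between n2,n5
  Itest: injects 0.116 A into n2 (from n6)
Assemble and solve the 6×6 MNA system:
  V(n1)=-0.003180  V(n2)=0.1571  V(n3)=-0.1391  V(n4)=-0.1528  V(n5)=-0.1335  V(n6)=-0.1591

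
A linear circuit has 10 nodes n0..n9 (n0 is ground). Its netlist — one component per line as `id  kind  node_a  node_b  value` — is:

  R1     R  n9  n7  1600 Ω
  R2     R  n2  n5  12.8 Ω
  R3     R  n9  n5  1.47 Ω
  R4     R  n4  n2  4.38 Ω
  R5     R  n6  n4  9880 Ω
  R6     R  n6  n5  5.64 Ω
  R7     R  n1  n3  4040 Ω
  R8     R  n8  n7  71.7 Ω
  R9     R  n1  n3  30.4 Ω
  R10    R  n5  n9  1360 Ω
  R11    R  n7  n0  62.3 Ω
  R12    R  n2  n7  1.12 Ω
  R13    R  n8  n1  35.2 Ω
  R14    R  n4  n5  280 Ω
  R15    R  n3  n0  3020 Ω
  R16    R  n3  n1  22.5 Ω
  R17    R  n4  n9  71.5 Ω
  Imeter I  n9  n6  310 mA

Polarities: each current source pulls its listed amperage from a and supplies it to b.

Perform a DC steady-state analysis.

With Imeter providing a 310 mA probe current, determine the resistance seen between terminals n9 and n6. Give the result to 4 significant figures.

Apply KCL at each of the 9 non-ground nodes and solve the resulting linear system.
Node n1: branches {R7, R9, R13, R16} → V_1 = 0.000
Node n2: branches {R2, R4, R12} → V_2 = 0.0002694
Node n3: branches {R7, R9, R15, R16} → V_3 = 0.000
Node n4: branches {R4, R5, R14, R17} → V_4 = -0.01998
Node n5: branches {R2, R3, R6, R10, R14} → V_5 = 0.06252
Node n6: branches {R5, R6, Imeter} → V_6 = 1.810
Node n7: branches {R1, R8, R11, R12} → V_7 = 0.000
Node n8: branches {R8, R13} → V_8 = 0.000
Node n9: branches {R1, R3, R10, R17, Imeter} → V_9 = -0.3848

R_eq = 7.080 Ω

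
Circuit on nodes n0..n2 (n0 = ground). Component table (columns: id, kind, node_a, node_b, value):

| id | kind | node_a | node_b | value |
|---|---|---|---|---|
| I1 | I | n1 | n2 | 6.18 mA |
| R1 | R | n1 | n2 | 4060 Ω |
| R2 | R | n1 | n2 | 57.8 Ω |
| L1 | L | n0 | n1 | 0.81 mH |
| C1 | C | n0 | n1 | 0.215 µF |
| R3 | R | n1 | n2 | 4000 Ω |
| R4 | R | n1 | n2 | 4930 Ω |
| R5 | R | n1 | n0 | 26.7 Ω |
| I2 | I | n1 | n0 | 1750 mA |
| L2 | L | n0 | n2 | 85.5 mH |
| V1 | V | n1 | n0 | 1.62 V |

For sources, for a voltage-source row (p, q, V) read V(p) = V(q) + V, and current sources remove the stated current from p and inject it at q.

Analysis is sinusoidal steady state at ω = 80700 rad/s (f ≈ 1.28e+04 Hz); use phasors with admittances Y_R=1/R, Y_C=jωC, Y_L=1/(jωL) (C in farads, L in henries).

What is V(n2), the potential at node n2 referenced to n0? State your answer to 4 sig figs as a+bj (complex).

1.963+0.01581j V

MNA unknowns: 2 node voltages V₁..V_2 plus 1 source current (V1)
I1: z[1]−=0.00618, z[2]+=0.00618
R1: Y=0.0002463+0.000j on G[1,2]
R2: Y=0.01730+0.000j on G[1,2]
L1: Y=0.000-0.01530j on G[0,1]
C1: Y=0.000+0.01735j on G[0,1]
R3: Y=0.0002500+0.000j on G[1,2]
R4: Y=0.0002028+0.000j on G[1,2]
R5: Y=0.03745+0.000j on G[1,0]
I2: z[1]−=1.75, z[0]+=1.75
L2: Y=0.000-0.0001449j on G[0,2]
V1: row V1−V0=1.62, i_V1 at 1,0
solve → V1=1.620+0.000j, V2=1.963+0.01581j
aux → i_V1=-1.811-0.003040j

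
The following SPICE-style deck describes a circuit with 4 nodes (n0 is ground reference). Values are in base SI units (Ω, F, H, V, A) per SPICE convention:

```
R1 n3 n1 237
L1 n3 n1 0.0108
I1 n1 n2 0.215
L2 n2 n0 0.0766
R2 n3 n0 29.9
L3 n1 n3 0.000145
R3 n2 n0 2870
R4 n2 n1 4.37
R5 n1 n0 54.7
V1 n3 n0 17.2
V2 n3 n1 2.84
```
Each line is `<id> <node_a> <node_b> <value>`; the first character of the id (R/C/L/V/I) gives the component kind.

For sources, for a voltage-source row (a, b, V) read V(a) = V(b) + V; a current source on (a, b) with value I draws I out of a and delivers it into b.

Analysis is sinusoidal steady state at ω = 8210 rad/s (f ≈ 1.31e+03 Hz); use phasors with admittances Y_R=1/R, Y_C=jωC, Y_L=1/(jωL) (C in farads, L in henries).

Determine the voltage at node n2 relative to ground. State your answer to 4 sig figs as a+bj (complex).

15.28+0.1060j V

MNA unknowns: 3 node voltages V₁..V_3 plus 2 source currents (V1, V2)
R1: Y=0.004219+0.000j on G[3,1]
L1: Y=0.000-0.01128j on G[3,1]
I1: z[1]−=0.215, z[2]+=0.215
L2: Y=0.000-0.001590j on G[2,0]
R2: Y=0.03344+0.000j on G[3,0]
L3: Y=0.000-0.8400j on G[1,3]
R3: Y=0.0003484+0.000j on G[2,0]
R4: Y=0.2288+0.000j on G[2,1]
R5: Y=0.01828+0.000j on G[1,0]
V1: row V3−V0=17.2, i_V1 at 3,0
V2: row V3−V1=2.84, i_V2 at 3,1
solve → V1=14.36+0.000j, V2=15.28+0.1060j, V3=17.20+0.000j
aux → i_V1=-0.8433+0.02425j, i_V2=0.2560+2.393j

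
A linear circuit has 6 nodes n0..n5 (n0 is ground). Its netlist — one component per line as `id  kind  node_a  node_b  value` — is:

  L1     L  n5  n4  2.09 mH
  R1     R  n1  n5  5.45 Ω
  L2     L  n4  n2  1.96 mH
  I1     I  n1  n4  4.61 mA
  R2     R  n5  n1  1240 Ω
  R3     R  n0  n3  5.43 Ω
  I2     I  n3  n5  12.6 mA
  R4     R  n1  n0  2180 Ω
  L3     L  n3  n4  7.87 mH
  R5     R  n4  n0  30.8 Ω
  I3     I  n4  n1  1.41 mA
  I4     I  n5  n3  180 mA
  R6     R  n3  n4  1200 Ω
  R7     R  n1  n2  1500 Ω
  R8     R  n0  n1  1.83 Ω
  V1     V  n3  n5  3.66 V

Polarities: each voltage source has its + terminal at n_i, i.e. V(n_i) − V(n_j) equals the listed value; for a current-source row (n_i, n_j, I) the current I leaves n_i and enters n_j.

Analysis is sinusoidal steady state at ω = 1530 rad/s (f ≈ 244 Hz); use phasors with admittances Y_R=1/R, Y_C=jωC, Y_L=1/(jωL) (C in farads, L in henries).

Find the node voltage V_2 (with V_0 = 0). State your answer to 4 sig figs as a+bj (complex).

-1.188+0.1037j V

Element admittances at ω=1530 rad/s:
  Y(L1) = 0.000-0.3127j S between n5,n4
  Y(R1) = 0.1835+0.000j S between n1,n5
  Y(L2) = 0.000-0.3335j S between n4,n2
  I1: injects 0.00461 A into n4 (from n1)
  Y(R2) = 0.0008065+0.000j S between n5,n1
  Y(R3) = 0.1842+0.000j S between n0,n3
  I2: injects 0.0126 A into n5 (from n3)
  Y(R4) = 0.0004587+0.000j S between n1,n0
  Y(L3) = 0.000-0.08305j S between n3,n4
  Y(R5) = 0.03247+0.000j S between n4,n0
  I3: injects 0.00141 A into n1 (from n4)
  I4: injects 0.18 A into n3 (from n5)
  Y(R6) = 0.0008333+0.000j S between n3,n4
  Y(R7) = 0.0006667+0.000j S between n1,n2
  Y(R8) = 0.5464+0.000j S between n0,n1
  V1: constraint V(n3)−V(n5) = 3.66
Assemble and solve the 6×6 MNA system:
  V(n1)=-0.5003-0.002544j  V(n2)=-1.188+0.1037j  V(n3)=1.695-0.01048j  V(n4)=-1.188+0.1023j  V(n5)=-1.965-0.01048j
  i(V1)=-0.1378+0.2415j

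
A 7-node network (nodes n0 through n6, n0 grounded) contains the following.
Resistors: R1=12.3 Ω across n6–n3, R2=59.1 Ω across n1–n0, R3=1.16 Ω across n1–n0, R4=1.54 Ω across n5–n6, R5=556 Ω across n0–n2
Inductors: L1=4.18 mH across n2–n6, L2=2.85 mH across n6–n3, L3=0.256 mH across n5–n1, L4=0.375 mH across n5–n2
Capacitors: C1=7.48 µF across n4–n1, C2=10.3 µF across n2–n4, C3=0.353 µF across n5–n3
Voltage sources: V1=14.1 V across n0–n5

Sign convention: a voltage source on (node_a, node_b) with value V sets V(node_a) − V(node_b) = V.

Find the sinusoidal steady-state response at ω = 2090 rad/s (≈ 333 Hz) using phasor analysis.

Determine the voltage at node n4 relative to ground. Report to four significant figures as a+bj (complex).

Apply KCL at each of the 6 non-ground nodes and solve the resulting linear system.
Node n1: branches {R2, R3, C1, L3} → V_1 = -11.53+5.447j
Node n2: branches {L1, C2, R5, L4} → V_2 = -14.12-0.01713j
Node n3: branches {R1, L2, C3} → V_3 = -14.10+0.002441j
Node n4: branches {C1, C2} → V_4 = -13.03+2.282j
Node n5: branches {R4, C3, L3, L4, V1} → V_5 = -14.10+0.000j
Node n6: branches {R1, L1, L2, R4} → V_6 = -14.10+0.002426j
Source currents: i(V1)=-10.16+4.788j

-13.03+2.282j V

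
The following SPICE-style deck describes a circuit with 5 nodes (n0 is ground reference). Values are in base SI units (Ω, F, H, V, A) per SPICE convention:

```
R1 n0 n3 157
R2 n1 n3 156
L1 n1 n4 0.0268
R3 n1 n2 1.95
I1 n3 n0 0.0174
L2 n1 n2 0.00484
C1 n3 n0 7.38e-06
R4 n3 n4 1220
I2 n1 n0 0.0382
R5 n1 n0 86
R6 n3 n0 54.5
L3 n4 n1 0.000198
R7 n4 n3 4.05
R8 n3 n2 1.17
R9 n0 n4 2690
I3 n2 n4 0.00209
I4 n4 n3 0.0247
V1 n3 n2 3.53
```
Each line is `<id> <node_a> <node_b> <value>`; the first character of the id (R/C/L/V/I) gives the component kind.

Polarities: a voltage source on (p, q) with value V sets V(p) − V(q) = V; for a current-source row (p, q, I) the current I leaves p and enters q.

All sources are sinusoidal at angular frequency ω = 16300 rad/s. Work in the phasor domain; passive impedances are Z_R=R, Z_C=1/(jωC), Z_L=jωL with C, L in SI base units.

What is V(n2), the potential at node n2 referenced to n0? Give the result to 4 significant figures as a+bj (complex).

-3.550+0.1950j V

MNA unknowns: 4 node voltages V₁..V_4 plus 1 source current (V1)
R1: Y=0.006369+0.000j on G[0,3]
R2: Y=0.006410+0.000j on G[1,3]
L1: Y=0.000-0.002289j on G[1,4]
R3: Y=0.5128+0.000j on G[1,2]
I1: z[3]−=0.0174, z[0]+=0.0174
L2: Y=0.000-0.01268j on G[1,2]
C1: Y=0.000+0.1203j on G[3,0]
R4: Y=0.0008197+0.000j on G[3,4]
I2: z[1]−=0.0382, z[0]+=0.0382
R5: Y=0.01163+0.000j on G[1,0]
R6: Y=0.01835+0.000j on G[3,0]
L3: Y=0.000-0.3098j on G[4,1]
R7: Y=0.2469+0.000j on G[4,3]
R8: Y=0.8547+0.000j on G[3,2]
R9: Y=0.0003717+0.000j on G[0,4]
I3: z[2]−=0.00209, z[4]+=0.00209
I4: z[4]−=0.0247, z[3]+=0.0247
V1: row V3−V2=3.53, i_V1 at 3,2
solve → V1=-2.661-0.2432j, V2=-3.550+0.1950j, V3=-0.02017+0.1950j, V4=-1.887+1.168j
aux → i_V1=-3.465+0.2360j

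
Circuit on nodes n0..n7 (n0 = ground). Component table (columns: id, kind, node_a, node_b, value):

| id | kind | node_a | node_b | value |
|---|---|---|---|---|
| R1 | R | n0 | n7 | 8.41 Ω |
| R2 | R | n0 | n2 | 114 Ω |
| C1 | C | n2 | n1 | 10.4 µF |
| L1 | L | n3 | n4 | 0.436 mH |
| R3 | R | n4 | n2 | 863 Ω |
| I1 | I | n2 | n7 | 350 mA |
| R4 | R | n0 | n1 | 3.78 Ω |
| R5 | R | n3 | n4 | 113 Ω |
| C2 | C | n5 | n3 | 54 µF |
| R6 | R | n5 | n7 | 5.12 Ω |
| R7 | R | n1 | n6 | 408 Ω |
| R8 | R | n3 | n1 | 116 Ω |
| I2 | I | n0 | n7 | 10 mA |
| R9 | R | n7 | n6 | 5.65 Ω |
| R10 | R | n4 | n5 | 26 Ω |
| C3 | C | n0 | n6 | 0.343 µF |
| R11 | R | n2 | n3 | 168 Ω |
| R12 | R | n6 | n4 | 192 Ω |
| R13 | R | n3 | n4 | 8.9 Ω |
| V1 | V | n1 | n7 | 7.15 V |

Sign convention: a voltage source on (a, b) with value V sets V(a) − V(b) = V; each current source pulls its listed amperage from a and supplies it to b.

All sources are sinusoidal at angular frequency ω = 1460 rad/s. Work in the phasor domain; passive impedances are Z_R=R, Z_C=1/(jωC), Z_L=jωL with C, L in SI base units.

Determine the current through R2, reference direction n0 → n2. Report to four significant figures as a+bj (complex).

0.09615-0.1148j A

Element admittances at ω=1460 rad/s:
  Y(R1) = 0.1189+0.000j S between n0,n7
  Y(R2) = 0.008772+0.000j S between n0,n2
  Y(C1) = 0.000+0.01518j S between n2,n1
  Y(L1) = 0.000-1.571j S between n3,n4
  Y(R3) = 0.001159+0.000j S between n4,n2
  I1: injects 0.35 A into n7 (from n2)
  Y(R4) = 0.2646+0.000j S between n0,n1
  Y(R5) = 0.008850+0.000j S between n3,n4
  Y(C2) = 0.000+0.07884j S between n5,n3
  Y(R6) = 0.1953+0.000j S between n5,n7
  Y(R7) = 0.002451+0.000j S between n1,n6
  Y(R8) = 0.008621+0.000j S between n3,n1
  I2: injects 0.01 A into n7 (from n0)
  Y(R9) = 0.1770+0.000j S between n7,n6
  Y(R10) = 0.03846+0.000j S between n4,n5
  Y(C3) = 0.000+0.0005008j S between n0,n6
  Y(R11) = 0.005952+0.000j S between n2,n3
  Y(R12) = 0.005208+0.000j S between n6,n4
  Y(R13) = 0.1124+0.000j S between n3,n4
  V1: constraint V(n1)−V(n7) = 7.15
Assemble and solve the 8×8 MNA system:
  V(n1)=2.494-0.2935j  V(n2)=-10.96+13.09j  V(n3)=-3.836+0.5064j  V(n4)=-3.836+0.4787j  V(n5)=-4.655+0.1098j  V(n6)=-4.539-0.2594j  V(n7)=-4.656-0.2935j
  i(V1)=-0.9347-0.1197j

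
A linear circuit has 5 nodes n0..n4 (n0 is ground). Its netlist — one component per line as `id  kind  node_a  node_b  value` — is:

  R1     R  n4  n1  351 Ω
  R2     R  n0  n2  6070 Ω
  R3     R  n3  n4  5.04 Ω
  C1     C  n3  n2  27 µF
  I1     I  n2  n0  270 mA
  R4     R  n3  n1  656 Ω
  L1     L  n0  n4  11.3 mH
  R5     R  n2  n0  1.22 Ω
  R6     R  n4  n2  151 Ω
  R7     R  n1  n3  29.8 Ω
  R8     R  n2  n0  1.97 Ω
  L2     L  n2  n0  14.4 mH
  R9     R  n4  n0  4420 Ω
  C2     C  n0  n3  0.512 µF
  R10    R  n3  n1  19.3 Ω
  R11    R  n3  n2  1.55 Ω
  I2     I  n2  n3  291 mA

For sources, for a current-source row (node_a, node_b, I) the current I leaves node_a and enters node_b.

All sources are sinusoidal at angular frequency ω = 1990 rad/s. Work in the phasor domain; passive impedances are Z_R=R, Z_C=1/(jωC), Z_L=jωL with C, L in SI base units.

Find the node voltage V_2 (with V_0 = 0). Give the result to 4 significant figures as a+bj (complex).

MNA unknowns: 4 node voltages V₁..V_4
R1: Y=0.002849+0.000j on G[4,1]
R2: Y=0.0001647+0.000j on G[0,2]
R3: Y=0.1984+0.000j on G[3,4]
C1: Y=0.000+0.05373j on G[3,2]
I1: z[2]−=0.27, z[0]+=0.27
R4: Y=0.001524+0.000j on G[3,1]
L1: Y=0.000-0.04447j on G[0,4]
R5: Y=0.8197+0.000j on G[2,0]
R6: Y=0.006623+0.000j on G[4,2]
R7: Y=0.03356+0.000j on G[1,3]
R8: Y=0.5076+0.000j on G[2,0]
L2: Y=0.000-0.03490j on G[2,0]
R9: Y=0.0002262+0.000j on G[4,0]
C2: Y=0.000+0.001019j on G[0,3]
R10: Y=0.05181+0.000j on G[3,1]
R11: Y=0.6452+0.000j on G[3,2]
I2: z[2]−=0.291, z[3]+=0.291
solve → V1=0.2379-0.01921j, V2=-0.2044+0.001757j, V3=0.2385-0.02071j, V4=0.2184+0.02672j

-0.2044+0.001757j V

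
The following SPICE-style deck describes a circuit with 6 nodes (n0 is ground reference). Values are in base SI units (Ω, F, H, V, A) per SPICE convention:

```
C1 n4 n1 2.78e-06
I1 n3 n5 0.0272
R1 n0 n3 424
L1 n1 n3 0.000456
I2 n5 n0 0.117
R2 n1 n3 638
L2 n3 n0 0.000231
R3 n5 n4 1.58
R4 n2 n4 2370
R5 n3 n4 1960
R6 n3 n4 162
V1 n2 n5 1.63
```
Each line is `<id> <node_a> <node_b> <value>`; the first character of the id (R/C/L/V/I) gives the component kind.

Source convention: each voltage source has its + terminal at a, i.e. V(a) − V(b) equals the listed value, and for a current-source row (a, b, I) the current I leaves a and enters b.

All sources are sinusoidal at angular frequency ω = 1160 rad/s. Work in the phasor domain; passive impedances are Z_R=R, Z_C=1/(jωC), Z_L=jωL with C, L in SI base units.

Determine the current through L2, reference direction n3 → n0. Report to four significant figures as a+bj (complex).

Apply KCL at each of the 5 non-ground nodes and solve the resulting linear system.
Node n1: branches {C1, L1, R2} → V_1 = 0.01858-0.04036j
Node n2: branches {R4, V1} → V_2 = -9.405+5.233j
Node n3: branches {I1, R1, L1, R2, L2, R5, R6} → V_3 = -1.981e-05-0.03135j
Node n4: branches {C1, R3, R4, R5, R6} → V_4 = -10.89+5.233j
Node n5: branches {I1, I2, R3, V1} → V_5 = -11.04+5.233j
Source currents: i(V1)=-0.0006275+0.000j

-0.1170+7.394e-05j A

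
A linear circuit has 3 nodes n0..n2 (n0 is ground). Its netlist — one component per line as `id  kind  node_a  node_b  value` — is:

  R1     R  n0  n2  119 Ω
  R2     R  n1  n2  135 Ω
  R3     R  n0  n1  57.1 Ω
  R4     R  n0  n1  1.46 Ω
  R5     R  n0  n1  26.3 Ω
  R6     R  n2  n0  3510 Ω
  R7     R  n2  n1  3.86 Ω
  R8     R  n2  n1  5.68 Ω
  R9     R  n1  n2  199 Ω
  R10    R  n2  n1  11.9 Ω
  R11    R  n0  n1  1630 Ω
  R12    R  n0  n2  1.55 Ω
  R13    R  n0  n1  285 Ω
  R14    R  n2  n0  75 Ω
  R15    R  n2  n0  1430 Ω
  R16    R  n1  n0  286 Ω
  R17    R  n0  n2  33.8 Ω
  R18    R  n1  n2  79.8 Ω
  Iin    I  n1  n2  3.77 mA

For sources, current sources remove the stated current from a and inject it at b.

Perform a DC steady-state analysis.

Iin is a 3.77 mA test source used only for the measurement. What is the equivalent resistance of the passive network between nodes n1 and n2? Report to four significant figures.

Element admittances at DC:
  Y(R1) = 0.008403 S between n0,n2
  Y(R2) = 0.007407 S between n1,n2
  Y(R3) = 0.01751 S between n0,n1
  Y(R4) = 0.6849 S between n0,n1
  Y(R5) = 0.03802 S between n0,n1
  Y(R6) = 0.0002849 S between n2,n0
  Y(R7) = 0.2591 S between n2,n1
  Y(R8) = 0.1761 S between n2,n1
  Y(R9) = 0.005025 S between n1,n2
  Y(R10) = 0.08403 S between n2,n1
  Y(R11) = 0.0006135 S between n0,n1
  Y(R12) = 0.6452 S between n0,n2
  Y(R13) = 0.003509 S between n0,n1
  Y(R14) = 0.01333 S between n2,n0
  Y(R15) = 0.0006993 S between n2,n0
  Y(R16) = 0.003497 S between n1,n0
  Y(R17) = 0.02959 S between n0,n2
  Y(R18) = 0.01253 S between n1,n2
  Iin: injects 0.00377 A into n2 (from n1)
Assemble and solve the 2×2 MNA system:
  V(n1)=-0.002010  V(n2)=0.002156

R_eq = 1.105 Ω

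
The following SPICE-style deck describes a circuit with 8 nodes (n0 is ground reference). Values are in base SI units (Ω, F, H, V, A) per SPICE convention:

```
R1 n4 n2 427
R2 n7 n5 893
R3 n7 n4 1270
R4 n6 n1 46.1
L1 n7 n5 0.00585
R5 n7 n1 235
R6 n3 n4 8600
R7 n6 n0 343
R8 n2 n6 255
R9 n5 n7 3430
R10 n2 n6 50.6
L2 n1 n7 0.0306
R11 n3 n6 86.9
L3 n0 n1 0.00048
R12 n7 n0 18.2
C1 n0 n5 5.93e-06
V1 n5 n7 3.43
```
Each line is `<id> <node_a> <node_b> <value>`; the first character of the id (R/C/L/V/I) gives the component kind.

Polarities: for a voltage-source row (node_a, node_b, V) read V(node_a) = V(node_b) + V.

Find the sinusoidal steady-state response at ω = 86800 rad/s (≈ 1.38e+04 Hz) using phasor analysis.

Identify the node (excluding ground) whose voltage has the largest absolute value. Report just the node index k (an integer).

MNA unknowns: 7 node voltages V₁..V_7 plus 1 source current (V1)
R1: Y=0.002342+0.000j on G[4,2]
R2: Y=0.001120+0.000j on G[7,5]
R3: Y=0.0007874+0.000j on G[7,4]
R4: Y=0.02169+0.000j on G[6,1]
L1: Y=0.000-0.001969j on G[7,5]
R5: Y=0.004255+0.000j on G[7,1]
R6: Y=0.0001163+0.000j on G[3,4]
R7: Y=0.002915+0.000j on G[6,0]
R8: Y=0.003922+0.000j on G[2,6]
R9: Y=0.0002915+0.000j on G[5,7]
R10: Y=0.01976+0.000j on G[2,6]
L2: Y=0.000-0.0003765j on G[1,7]
R11: Y=0.01151+0.000j on G[3,6]
L3: Y=0.000-0.02400j on G[0,1]
R12: Y=0.05495+0.000j on G[7,0]
C1: Y=0.000+0.5147j on G[0,5]
V1: row V5−V7=3.43, i_V1 at 5,7
solve → V1=-0.1607-0.6202j, V2=-0.2911-0.5396j, V3=-0.2252-0.5427j, V4=-1.041-0.5040j, V5=0.03746-0.3923j, V6=-0.2169-0.5431j, V7=-3.393-0.3923j
aux → i_V1=-0.2068-0.01253j

7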